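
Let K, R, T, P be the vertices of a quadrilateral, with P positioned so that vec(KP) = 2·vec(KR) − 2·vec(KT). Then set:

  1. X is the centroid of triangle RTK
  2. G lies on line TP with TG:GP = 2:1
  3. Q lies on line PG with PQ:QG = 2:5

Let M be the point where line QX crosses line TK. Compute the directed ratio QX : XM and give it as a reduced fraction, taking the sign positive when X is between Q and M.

QX:XM = 31/7

Choose coordinates K = (0, 0), R = (1, 0), T = (0, 1), P = (2, -2).
1. X is the centroid of triangle RTK ⇒ X = (1/3, 1/3)
2. G lies on line TP with TG:GP = 2:1 ⇒ G = (4/3, -1)
3. Q lies on line PG with PQ:QG = 2:5 ⇒ Q = (38/21, -12/7)
line QX meets TK at M = (0, 74/93)
X = Q + t·(M−Q) with t = 31/38, so QX:XM = 31/38:7/38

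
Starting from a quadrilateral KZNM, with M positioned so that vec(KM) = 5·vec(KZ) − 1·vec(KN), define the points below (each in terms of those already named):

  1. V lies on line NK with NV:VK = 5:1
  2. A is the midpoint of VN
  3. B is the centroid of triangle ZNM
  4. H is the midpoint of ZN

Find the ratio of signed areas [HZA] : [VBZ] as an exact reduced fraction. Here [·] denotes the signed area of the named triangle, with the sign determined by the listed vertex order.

Set K = (0, 0), Z = (1, 0), N = (0, 1), M = (5, -1); any affine frame gives the same invariant.
1. V lies on line NK with NV:VK = 5:1 ⇒ V = (0, 1/6)
2. A is the midpoint of VN ⇒ A = (0, 7/12)
3. B is the centroid of triangle ZNM ⇒ B = (2, 0)
4. H is the midpoint of ZN ⇒ H = (1/2, 1/2)
2·[HZA] = -5/24, 2·[VBZ] = -1/6
[HZA]:[VBZ] = -5/24:-1/6 = 5/4

[HZA]:[VBZ] = 5/4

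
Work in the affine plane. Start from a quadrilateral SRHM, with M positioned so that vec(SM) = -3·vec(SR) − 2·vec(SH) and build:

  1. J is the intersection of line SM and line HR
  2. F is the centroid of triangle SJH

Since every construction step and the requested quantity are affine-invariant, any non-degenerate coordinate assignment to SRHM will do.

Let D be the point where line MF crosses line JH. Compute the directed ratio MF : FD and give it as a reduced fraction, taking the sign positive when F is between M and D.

Assign S = (0, 0), R = (1, 0), H = (0, 1), M = (-3, -2) — the answer is frame-independent, so this choice is without loss of generality.
1. J is the intersection of line SM and line HR ⇒ J = (3/5, 2/5)
2. F is the centroid of triangle SJH ⇒ F = (1/5, 7/15)
line MF meets JH at D = (33/85, 52/85)
F = M + t·(D−M) with t = 17/18, so MF:FD = 17/18:1/18

MF:FD = 17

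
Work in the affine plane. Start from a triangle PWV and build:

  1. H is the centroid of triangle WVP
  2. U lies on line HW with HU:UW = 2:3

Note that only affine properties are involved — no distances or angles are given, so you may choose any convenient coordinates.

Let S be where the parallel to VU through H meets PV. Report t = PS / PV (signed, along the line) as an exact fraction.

Set P = (0, 0), W = (1, 0), V = (0, 1); any affine frame gives the same invariant.
1. H is the centroid of triangle WVP ⇒ H = (1/3, 1/3)
2. U lies on line HW with HU:UW = 2:3 ⇒ U = (3/5, 1/5)
through H parallel to VU: direction (3/5, -4/5); meets PV at S = (0, 7/9)
S = P + t·(V−P) with t = 7/9

t = 7/9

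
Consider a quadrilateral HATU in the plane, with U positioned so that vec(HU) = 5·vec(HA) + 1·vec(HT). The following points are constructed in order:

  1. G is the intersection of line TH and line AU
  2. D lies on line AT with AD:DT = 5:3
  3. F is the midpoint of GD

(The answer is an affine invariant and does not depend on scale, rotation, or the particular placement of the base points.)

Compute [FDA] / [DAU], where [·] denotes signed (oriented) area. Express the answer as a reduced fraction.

Assign H = (0, 0), A = (1, 0), T = (0, 1), U = (5, 1) — the answer is frame-independent, so this choice is without loss of generality.
1. G is the intersection of line TH and line AU ⇒ G = (0, -1/4)
2. D lies on line AT with AD:DT = 5:3 ⇒ D = (3/8, 5/8)
3. F is the midpoint of GD ⇒ F = (3/16, 3/16)
2·[FDA] = -25/64, 2·[DAU] = 25/8
[FDA]:[DAU] = -25/64:25/8 = -1/8

[FDA]:[DAU] = -1/8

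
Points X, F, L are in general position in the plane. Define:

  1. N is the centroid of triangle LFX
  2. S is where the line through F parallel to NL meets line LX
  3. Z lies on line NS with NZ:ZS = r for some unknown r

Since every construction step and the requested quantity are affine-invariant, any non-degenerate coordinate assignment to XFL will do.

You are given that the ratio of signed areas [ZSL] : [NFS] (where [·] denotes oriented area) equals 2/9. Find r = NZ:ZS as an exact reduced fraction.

Set X = (0, 0), F = (1, 0), L = (0, 1); any affine frame gives the same invariant.
1. N is the centroid of triangle LFX ⇒ N = (1/3, 1/3)
2. S is where the line through F parallel to NL meets line LX ⇒ S = (0, 2)
3. With NZ:ZS = r, write λ = r/(r+1) so Z = N + λ·(S−N); Z is affine-linear in λ
Every point depending on Z is an affine combination of Z and λ-independent points, so each such coordinate is linear in λ; the λ² term in each signed area is a multiple of (S−N)×(S−N) = 0, so 2·[ZSL] and 2·[NFS] are each linear in λ. Evaluating at λ=0 and λ=1:
  2·[ZSL] = -1/3·λ + 1/3,   2·[NFS] = 1
So [ZSL]:[NFS] = (-1/3·λ + 1/3) / (1). Setting this equal to 2/9:
  -1/3·λ + 1/3 = 2/9·(1)  ⇒  λ = 1/3
Then r = λ/(1−λ) = (1/3)/(2/3) = 1/2. Check: with r = 1/2, Z = (2/9, 8/9) and [ZSL]:[NFS] = 2/9 as required.

r = 1/2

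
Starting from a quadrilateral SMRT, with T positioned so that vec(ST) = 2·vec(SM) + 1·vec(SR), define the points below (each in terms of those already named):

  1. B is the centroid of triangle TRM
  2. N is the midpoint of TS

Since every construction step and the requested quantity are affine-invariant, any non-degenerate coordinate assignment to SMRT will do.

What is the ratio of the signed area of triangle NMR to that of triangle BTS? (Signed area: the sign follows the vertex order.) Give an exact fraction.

[NMR]:[BTS] = 3/2

Work in coordinates with S = (0, 0), M = (1, 0), R = (0, 1), T = (2, 1).
1. B is the centroid of triangle TRM ⇒ B = (1, 2/3)
2. N is the midpoint of TS ⇒ N = (1, 1/2)
2·[NMR] = -1/2, 2·[BTS] = -1/3
[NMR]:[BTS] = -1/2:-1/3 = 3/2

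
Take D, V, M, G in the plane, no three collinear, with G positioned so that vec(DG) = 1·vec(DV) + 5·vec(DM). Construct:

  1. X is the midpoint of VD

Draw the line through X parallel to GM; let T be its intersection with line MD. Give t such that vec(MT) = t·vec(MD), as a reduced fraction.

Work in coordinates with D = (0, 0), V = (1, 0), M = (0, 1), G = (1, 5).
1. X is the midpoint of VD ⇒ X = (1/2, 0)
through X parallel to GM: direction (-1, -4); meets MD at T = (0, -2)
T = M + t·(D−M) with t = 3

t = 3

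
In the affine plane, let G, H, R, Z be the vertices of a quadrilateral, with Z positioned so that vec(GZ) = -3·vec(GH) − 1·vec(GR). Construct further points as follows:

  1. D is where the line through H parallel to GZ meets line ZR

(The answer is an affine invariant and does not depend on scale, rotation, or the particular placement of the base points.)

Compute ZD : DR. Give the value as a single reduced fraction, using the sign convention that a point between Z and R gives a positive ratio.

Set G = (0, 0), H = (1, 0), R = (0, 1), Z = (-3, -1); any affine frame gives the same invariant.
1. D is where the line through H parallel to GZ meets line ZR ⇒ D = (-4, -5/3)
D = Z + t·(R−Z) with t = -1/3, so ZD:DR = t:(1−t) = -1/3:4/3

ZD:DR = -1/4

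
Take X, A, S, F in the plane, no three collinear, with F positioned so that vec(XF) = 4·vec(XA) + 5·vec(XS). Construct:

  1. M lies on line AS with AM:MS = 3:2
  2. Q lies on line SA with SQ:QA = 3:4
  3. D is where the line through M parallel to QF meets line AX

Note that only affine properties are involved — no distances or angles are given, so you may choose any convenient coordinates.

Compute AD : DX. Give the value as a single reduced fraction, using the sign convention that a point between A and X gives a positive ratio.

Choose coordinates X = (0, 0), A = (1, 0), S = (0, 1), F = (4, 5).
1. M lies on line AS with AM:MS = 3:2 ⇒ M = (2/5, 3/5)
2. Q lies on line SA with SQ:QA = 3:4 ⇒ Q = (3/7, 4/7)
3. D is where the line through M parallel to QF meets line AX ⇒ D = (-13/155, 0)
D = A + t·(X−A) with t = 168/155, so AD:DX = t:(1−t) = 168/155:-13/155

AD:DX = -168/13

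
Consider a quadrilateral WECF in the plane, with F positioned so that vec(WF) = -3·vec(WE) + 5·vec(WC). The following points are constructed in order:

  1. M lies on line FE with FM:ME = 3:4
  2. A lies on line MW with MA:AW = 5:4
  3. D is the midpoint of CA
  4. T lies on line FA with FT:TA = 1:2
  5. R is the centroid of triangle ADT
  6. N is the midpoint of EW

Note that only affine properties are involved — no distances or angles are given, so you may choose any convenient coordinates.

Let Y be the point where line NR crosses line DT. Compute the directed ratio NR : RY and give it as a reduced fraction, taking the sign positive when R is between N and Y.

Assign W = (0, 0), E = (1, 0), C = (0, 1), F = (-3, 5) — the answer is frame-independent, so this choice is without loss of generality.
1. M lies on line FE with FM:ME = 3:4 ⇒ M = (-9/7, 20/7)
2. A lies on line MW with MA:AW = 5:4 ⇒ A = (-4/7, 80/63)
3. D is the midpoint of CA ⇒ D = (-2/7, 143/126)
4. T lies on line FA with FT:TA = 1:2 ⇒ T = (-46/21, 710/189)
5. R is the centroid of triangle ADT ⇒ R = (-64/63, 2329/1134)
6. N is the midpoint of EW ⇒ N = (1/2, 0)
line NR meets DT at Y = (1262/423, -25619/7614)
R = N + t·(Y−N) with t = -47/77, so NR:RY = -47/77:124/77

NR:RY = -47/124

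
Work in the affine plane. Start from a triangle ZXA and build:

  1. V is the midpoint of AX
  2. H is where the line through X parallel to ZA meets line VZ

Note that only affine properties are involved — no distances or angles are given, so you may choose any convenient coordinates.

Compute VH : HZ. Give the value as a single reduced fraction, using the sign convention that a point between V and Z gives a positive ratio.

Assign Z = (0, 0), X = (1, 0), A = (0, 1) — the answer is frame-independent, so this choice is without loss of generality.
1. V is the midpoint of AX ⇒ V = (1/2, 1/2)
2. H is where the line through X parallel to ZA meets line VZ ⇒ H = (1, 1)
H = V + t·(Z−V) with t = -1, so VH:HZ = t:(1−t) = -1:2

VH:HZ = -1/2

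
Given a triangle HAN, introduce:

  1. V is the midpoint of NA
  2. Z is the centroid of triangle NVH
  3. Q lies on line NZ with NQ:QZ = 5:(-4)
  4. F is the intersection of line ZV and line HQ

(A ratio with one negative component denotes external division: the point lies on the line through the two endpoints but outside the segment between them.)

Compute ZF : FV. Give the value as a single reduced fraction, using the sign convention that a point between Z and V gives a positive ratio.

Work in coordinates with H = (0, 0), A = (1, 0), N = (0, 1).
1. V is the midpoint of NA ⇒ V = (1/2, 1/2)
2. Z is the centroid of triangle NVH ⇒ Z = (1/6, 1/2)
3. Q lies on line NZ with NQ:QZ = 5:(-4) ⇒ Q = (5/6, -3/2)
4. F is the intersection of line ZV and line HQ ⇒ F = (-5/18, 1/2)
F = Z + t·(V−Z) with t = -4/3, so ZF:FV = t:(1−t) = -4/3:7/3

ZF:FV = -4/7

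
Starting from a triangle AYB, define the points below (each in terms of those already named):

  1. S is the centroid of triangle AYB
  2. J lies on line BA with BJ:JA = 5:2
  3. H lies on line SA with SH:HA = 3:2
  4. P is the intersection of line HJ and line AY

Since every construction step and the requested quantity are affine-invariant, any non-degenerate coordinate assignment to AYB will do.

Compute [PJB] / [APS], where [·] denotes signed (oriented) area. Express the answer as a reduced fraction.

[PJB]:[APS] = -15/7

Assign A = (0, 0), Y = (1, 0), B = (0, 1) — the answer is frame-independent, so this choice is without loss of generality.
1. S is the centroid of triangle AYB ⇒ S = (1/3, 1/3)
2. J lies on line BA with BJ:JA = 5:2 ⇒ J = (0, 2/7)
3. H lies on line SA with SH:HA = 3:2 ⇒ H = (2/15, 2/15)
4. P is the intersection of line HJ and line AY ⇒ P = (1/4, 0)
2·[PJB] = -5/28, 2·[APS] = 1/12
[PJB]:[APS] = -5/28:1/12 = -15/7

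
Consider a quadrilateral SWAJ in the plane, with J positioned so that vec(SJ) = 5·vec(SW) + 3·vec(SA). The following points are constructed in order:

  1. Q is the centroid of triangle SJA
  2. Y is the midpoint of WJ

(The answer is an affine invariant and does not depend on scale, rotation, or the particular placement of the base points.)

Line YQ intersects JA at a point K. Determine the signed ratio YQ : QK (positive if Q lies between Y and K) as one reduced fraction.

YQ:QK = 11/10

Work in coordinates with S = (0, 0), W = (1, 0), A = (0, 1), J = (5, 3).
1. Q is the centroid of triangle SJA ⇒ Q = (5/3, 4/3)
2. Y is the midpoint of WJ ⇒ Y = (3, 3/2)
line YQ meets JA at K = (5/11, 13/11)
Q = Y + t·(K−Y) with t = 11/21, so YQ:QK = 11/21:10/21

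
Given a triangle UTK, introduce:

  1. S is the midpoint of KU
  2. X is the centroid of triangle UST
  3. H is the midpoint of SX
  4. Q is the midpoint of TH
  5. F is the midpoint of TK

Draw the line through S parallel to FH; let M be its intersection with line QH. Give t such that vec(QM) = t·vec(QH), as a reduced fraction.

t = 5/3

Work in coordinates with U = (0, 0), T = (1, 0), K = (0, 1).
1. S is the midpoint of KU ⇒ S = (0, 1/2)
2. X is the centroid of triangle UST ⇒ X = (1/3, 1/6)
3. H is the midpoint of SX ⇒ H = (1/6, 1/3)
4. Q is the midpoint of TH ⇒ Q = (7/12, 1/6)
5. F is the midpoint of TK ⇒ F = (1/2, 1/2)
through S parallel to FH: direction (-1/3, -1/6); meets QH at M = (-1/9, 4/9)
M = Q + t·(H−Q) with t = 5/3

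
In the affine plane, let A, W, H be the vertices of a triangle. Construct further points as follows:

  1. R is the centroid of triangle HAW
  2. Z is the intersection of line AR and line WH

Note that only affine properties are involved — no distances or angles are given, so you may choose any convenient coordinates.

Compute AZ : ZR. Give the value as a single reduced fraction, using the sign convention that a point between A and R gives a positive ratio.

Work in coordinates with A = (0, 0), W = (1, 0), H = (0, 1).
1. R is the centroid of triangle HAW ⇒ R = (1/3, 1/3)
2. Z is the intersection of line AR and line WH ⇒ Z = (1/2, 1/2)
Z = A + t·(R−A) with t = 3/2, so AZ:ZR = t:(1−t) = 3/2:-1/2

AZ:ZR = -3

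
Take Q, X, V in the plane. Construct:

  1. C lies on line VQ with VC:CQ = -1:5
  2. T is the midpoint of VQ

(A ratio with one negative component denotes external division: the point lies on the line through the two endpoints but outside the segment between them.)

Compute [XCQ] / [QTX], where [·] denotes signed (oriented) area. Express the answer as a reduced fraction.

Assign Q = (0, 0), X = (1, 0), V = (0, 1) — the answer is frame-independent, so this choice is without loss of generality.
1. C lies on line VQ with VC:CQ = -1:5 ⇒ C = (0, 5/4)
2. T is the midpoint of VQ ⇒ T = (0, 1/2)
2·[XCQ] = 5/4, 2·[QTX] = -1/2
[XCQ]:[QTX] = 5/4:-1/2 = -5/2

[XCQ]:[QTX] = -5/2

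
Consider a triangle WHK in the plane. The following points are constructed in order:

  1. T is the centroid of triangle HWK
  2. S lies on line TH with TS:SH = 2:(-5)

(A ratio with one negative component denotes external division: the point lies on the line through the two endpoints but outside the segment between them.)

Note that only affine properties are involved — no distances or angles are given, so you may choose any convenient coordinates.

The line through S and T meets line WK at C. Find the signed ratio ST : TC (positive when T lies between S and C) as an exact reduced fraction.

Set W = (0, 0), H = (1, 0), K = (0, 1); any affine frame gives the same invariant.
1. T is the centroid of triangle HWK ⇒ T = (1/3, 1/3)
2. S lies on line TH with TS:SH = 2:(-5) ⇒ S = (-1/9, 5/9)
line ST meets WK at C = (0, 1/2)
T = S + t·(C−S) with t = 4, so ST:TC = 4:-3

ST:TC = -4/3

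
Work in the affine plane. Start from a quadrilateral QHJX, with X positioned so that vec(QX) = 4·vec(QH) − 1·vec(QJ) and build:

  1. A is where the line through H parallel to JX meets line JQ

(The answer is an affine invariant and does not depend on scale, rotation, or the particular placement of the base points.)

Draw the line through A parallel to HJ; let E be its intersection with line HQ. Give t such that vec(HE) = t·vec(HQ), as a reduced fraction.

Set Q = (0, 0), H = (1, 0), J = (0, 1), X = (4, -1); any affine frame gives the same invariant.
1. A is where the line through H parallel to JX meets line JQ ⇒ A = (0, 1/2)
through A parallel to HJ: direction (-1, 1); meets HQ at E = (1/2, 0)
E = H + t·(Q−H) with t = 1/2

t = 1/2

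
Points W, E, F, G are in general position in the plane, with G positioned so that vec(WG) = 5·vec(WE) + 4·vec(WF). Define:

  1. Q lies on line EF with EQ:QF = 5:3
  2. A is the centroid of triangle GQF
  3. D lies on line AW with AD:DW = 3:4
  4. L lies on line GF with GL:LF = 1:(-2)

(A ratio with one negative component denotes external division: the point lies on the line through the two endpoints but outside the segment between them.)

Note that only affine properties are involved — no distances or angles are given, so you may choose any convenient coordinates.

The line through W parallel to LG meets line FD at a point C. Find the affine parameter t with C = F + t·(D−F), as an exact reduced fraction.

Set W = (0, 0), E = (1, 0), F = (0, 1), G = (5, 4); any affine frame gives the same invariant.
1. Q lies on line EF with EQ:QF = 5:3 ⇒ Q = (3/8, 5/8)
2. A is the centroid of triangle GQF ⇒ A = (43/24, 15/8)
3. D lies on line AW with AD:DW = 3:4 ⇒ D = (43/42, 15/14)
4. L lies on line GF with GL:LF = 1:(-2) ⇒ L = (10, 7)
through W parallel to LG: direction (-5, -3); meets FD at C = (215/114, 43/38)
C = F + t·(D−F) with t = 35/19

t = 35/19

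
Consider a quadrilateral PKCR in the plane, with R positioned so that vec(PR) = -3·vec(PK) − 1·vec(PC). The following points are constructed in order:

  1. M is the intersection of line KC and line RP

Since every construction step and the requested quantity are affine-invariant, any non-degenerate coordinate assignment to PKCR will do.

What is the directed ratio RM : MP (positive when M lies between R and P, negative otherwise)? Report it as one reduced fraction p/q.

Set P = (0, 0), K = (1, 0), C = (0, 1), R = (-3, -1); any affine frame gives the same invariant.
1. M is the intersection of line KC and line RP ⇒ M = (3/4, 1/4)
M = R + t·(P−R) with t = 5/4, so RM:MP = t:(1−t) = 5/4:-1/4

RM:MP = -5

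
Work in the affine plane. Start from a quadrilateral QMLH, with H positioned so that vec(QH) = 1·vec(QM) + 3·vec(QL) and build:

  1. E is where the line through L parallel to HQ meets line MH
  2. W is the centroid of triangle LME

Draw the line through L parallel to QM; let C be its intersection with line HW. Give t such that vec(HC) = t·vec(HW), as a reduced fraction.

Choose coordinates Q = (0, 0), M = (1, 0), L = (0, 1), H = (1, 3).
1. E is where the line through L parallel to HQ meets line MH ⇒ E = (1, 4)
2. W is the centroid of triangle LME ⇒ W = (2/3, 5/3)
through L parallel to QM: direction (1, 0); meets HW at C = (1/2, 1)
C = H + t·(W−H) with t = 3/2

t = 3/2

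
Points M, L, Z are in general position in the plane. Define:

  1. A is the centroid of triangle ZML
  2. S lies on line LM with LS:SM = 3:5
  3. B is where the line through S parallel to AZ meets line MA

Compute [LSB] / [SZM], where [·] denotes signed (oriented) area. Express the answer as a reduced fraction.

[LSB]:[SZM] = -1/4

Choose coordinates M = (0, 0), L = (1, 0), Z = (0, 1).
1. A is the centroid of triangle ZML ⇒ A = (1/3, 1/3)
2. S lies on line LM with LS:SM = 3:5 ⇒ S = (5/8, 0)
3. B is where the line through S parallel to AZ meets line MA ⇒ B = (5/12, 5/12)
2·[LSB] = -5/32, 2·[SZM] = 5/8
[LSB]:[SZM] = -5/32:5/8 = -1/4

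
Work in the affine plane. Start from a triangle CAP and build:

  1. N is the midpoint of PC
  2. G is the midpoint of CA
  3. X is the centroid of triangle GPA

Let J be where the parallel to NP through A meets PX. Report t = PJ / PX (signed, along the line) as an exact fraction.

Set C = (0, 0), A = (1, 0), P = (0, 1); any affine frame gives the same invariant.
1. N is the midpoint of PC ⇒ N = (0, 1/2)
2. G is the midpoint of CA ⇒ G = (1/2, 0)
3. X is the centroid of triangle GPA ⇒ X = (1/2, 1/3)
through A parallel to NP: direction (0, 1/2); meets PX at J = (1, -1/3)
J = P + t·(X−P) with t = 2

t = 2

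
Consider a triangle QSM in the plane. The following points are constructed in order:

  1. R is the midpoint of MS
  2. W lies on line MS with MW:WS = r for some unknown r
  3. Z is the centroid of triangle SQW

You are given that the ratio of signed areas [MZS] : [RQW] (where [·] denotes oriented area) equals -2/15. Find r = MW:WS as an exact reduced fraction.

Assign Q = (0, 0), S = (1, 0), M = (0, 1) — the answer is frame-independent, so this choice is without loss of generality.
1. R is the midpoint of MS ⇒ R = (1/2, 1/2)
2. With MW:WS = r, write λ = r/(r+1) so W = M + λ·(S−M); W is affine-linear in λ
3. Z is the centroid of triangle SQW ⇒ Z is an affine combination of earlier points and hence also affine-linear in λ
Every point depending on W is an affine combination of W and λ-independent points, so each such coordinate is linear in λ; the λ² term in each signed area is a multiple of (S−M)×(S−M) = 0, so 2·[MZS] and 2·[RQW] are each linear in λ. Evaluating at λ=0 and λ=1:
  2·[MZS] = 1/3,   2·[RQW] = λ − 1/2
So [MZS]:[RQW] = (1/3) / (λ − 1/2). Setting this equal to -2/15:
  1/3 = -2/15·(λ − 1/2)  ⇒  λ = -2
Then r = λ/(1−λ) = (-2)/(3) = -2/3. Check: with r = -2/3, W = (-2, 3) and [MZS]:[RQW] = -2/15 as required.

r = -2/3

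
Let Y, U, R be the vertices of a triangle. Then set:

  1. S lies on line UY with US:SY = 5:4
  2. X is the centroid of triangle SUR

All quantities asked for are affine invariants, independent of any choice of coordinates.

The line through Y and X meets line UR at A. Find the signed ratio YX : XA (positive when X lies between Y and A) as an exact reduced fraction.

Assign Y = (0, 0), U = (1, 0), R = (0, 1) — the answer is frame-independent, so this choice is without loss of generality.
1. S lies on line UY with US:SY = 5:4 ⇒ S = (4/9, 0)
2. X is the centroid of triangle SUR ⇒ X = (13/27, 1/3)
line YX meets UR at A = (13/22, 9/22)
X = Y + t·(A−Y) with t = 22/27, so YX:XA = 22/27:5/27

YX:XA = 22/5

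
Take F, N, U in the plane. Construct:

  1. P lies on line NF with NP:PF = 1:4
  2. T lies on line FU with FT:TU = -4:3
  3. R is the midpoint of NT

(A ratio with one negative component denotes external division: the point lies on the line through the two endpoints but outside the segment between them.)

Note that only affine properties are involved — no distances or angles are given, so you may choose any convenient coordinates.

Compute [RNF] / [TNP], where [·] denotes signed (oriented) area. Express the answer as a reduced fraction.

Set F = (0, 0), N = (1, 0), U = (0, 1); any affine frame gives the same invariant.
1. P lies on line NF with NP:PF = 1:4 ⇒ P = (4/5, 0)
2. T lies on line FU with FT:TU = -4:3 ⇒ T = (0, 4)
3. R is the midpoint of NT ⇒ R = (1/2, 2)
2·[RNF] = -2, 2·[TNP] = -4/5
[RNF]:[TNP] = -2:-4/5 = 5/2

[RNF]:[TNP] = 5/2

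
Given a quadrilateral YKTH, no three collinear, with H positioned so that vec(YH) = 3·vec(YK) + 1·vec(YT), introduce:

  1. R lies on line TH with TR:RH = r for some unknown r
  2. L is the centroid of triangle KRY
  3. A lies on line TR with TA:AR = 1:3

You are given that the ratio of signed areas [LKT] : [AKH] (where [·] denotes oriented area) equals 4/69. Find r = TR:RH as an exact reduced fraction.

r = 1/5

Work in coordinates with Y = (0, 0), K = (1, 0), T = (0, 1), H = (3, 1).
1. With TR:RH = r, write λ = r/(r+1) so R = T + λ·(H−T); R is affine-linear in λ
2. L is the centroid of triangle KRY ⇒ L is an affine combination of earlier points and hence also affine-linear in λ
3. A lies on line TR with TA:AR = 1:3 ⇒ A is an affine combination of earlier points and hence also affine-linear in λ
Every point depending on R is an affine combination of R and λ-independent points, so each such coordinate is linear in λ; the λ² term in each signed area is a multiple of (H−T)×(H−T) = 0, so 2·[LKT] and 2·[AKH] are each linear in λ. Evaluating at λ=0 and λ=1:
  2·[LKT] = −λ + 1/3,   2·[AKH] = -3/4·λ + 3
So [LKT]:[AKH] = (−λ + 1/3) / (-3/4·λ + 3). Setting this equal to 4/69:
  −λ + 1/3 = 4/69·(-3/4·λ + 3)  ⇒  λ = 1/6
Then r = λ/(1−λ) = (1/6)/(5/6) = 1/5. Check: with r = 1/5, R = (1/2, 1) and [LKT]:[AKH] = 4/69 as required.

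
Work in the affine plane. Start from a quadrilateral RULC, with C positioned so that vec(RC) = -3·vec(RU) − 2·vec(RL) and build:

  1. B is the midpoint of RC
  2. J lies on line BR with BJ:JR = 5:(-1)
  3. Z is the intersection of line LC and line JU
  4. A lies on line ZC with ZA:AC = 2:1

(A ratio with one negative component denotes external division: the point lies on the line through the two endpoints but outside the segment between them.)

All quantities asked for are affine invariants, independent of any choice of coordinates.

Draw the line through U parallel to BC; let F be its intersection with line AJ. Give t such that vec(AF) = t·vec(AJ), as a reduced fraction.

Assign R = (0, 0), U = (1, 0), L = (0, 1), C = (-3, -2) — the answer is frame-independent, so this choice is without loss of generality.
1. B is the midpoint of RC ⇒ B = (-3/2, -1)
2. J lies on line BR with BJ:JR = 5:(-1) ⇒ J = (3/8, 1/4)
3. Z is the intersection of line LC and line JU ⇒ Z = (-3/7, 4/7)
4. A lies on line ZC with ZA:AC = 2:1 ⇒ A = (-15/7, -8/7)
through U parallel to BC: direction (-3/2, -1); meets AJ at F = (25/4, 7/2)
F = A + t·(J−A) with t = 10/3

t = 10/3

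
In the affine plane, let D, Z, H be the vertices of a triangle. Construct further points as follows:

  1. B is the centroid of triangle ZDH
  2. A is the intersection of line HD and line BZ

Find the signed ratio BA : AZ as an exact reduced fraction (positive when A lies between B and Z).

BA:AZ = -1/3

Set D = (0, 0), Z = (1, 0), H = (0, 1); any affine frame gives the same invariant.
1. B is the centroid of triangle ZDH ⇒ B = (1/3, 1/3)
2. A is the intersection of line HD and line BZ ⇒ A = (0, 1/2)
A = B + t·(Z−B) with t = -1/2, so BA:AZ = t:(1−t) = -1/2:3/2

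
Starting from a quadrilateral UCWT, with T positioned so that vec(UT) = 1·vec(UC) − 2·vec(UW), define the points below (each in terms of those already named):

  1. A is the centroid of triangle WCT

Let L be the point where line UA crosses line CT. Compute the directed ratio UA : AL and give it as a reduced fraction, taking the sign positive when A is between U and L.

Set U = (0, 0), C = (1, 0), W = (0, 1), T = (1, -2); any affine frame gives the same invariant.
1. A is the centroid of triangle WCT ⇒ A = (2/3, -1/3)
line UA meets CT at L = (1, -1/2)
A = U + t·(L−U) with t = 2/3, so UA:AL = 2/3:1/3

UA:AL = 2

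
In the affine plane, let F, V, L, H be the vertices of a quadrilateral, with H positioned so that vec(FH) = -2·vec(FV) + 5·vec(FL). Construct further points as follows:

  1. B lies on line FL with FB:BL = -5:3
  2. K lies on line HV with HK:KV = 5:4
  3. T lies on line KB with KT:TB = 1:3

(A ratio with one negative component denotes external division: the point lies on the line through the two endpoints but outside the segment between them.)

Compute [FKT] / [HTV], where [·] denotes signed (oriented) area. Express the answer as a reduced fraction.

Set F = (0, 0), V = (1, 0), L = (0, 1), H = (-2, 5); any affine frame gives the same invariant.
1. B lies on line FL with FB:BL = -5:3 ⇒ B = (0, 5/2)
2. K lies on line HV with HK:KV = 5:4 ⇒ K = (-1/3, 20/9)
3. T lies on line KB with KT:TB = 1:3 ⇒ T = (-1/4, 55/24)
2·[FKT] = -5/24, 2·[HTV] = -5/8
[FKT]:[HTV] = -5/24:-5/8 = 1/3

[FKT]:[HTV] = 1/3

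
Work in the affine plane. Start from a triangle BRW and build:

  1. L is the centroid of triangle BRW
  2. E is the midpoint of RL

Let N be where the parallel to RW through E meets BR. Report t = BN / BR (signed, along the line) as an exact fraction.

t = 5/6

Work in coordinates with B = (0, 0), R = (1, 0), W = (0, 1).
1. L is the centroid of triangle BRW ⇒ L = (1/3, 1/3)
2. E is the midpoint of RL ⇒ E = (2/3, 1/6)
through E parallel to RW: direction (-1, 1); meets BR at N = (5/6, 0)
N = B + t·(R−B) with t = 5/6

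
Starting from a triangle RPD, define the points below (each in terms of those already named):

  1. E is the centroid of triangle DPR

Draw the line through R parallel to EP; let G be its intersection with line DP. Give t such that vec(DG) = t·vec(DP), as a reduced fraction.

t = 2

Choose coordinates R = (0, 0), P = (1, 0), D = (0, 1).
1. E is the centroid of triangle DPR ⇒ E = (1/3, 1/3)
through R parallel to EP: direction (2/3, -1/3); meets DP at G = (2, -1)
G = D + t·(P−D) with t = 2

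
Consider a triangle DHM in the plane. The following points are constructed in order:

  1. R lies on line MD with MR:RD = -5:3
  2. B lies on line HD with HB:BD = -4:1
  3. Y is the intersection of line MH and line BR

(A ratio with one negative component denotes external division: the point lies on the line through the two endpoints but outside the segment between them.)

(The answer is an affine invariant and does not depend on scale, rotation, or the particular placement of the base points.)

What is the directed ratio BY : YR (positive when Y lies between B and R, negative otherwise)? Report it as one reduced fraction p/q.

BY:YR = -8/15

Set D = (0, 0), H = (1, 0), M = (0, 1); any affine frame gives the same invariant.
1. R lies on line MD with MR:RD = -5:3 ⇒ R = (0, -3/2)
2. B lies on line HD with HB:BD = -4:1 ⇒ B = (-1/3, 0)
3. Y is the intersection of line MH and line BR ⇒ Y = (-5/7, 12/7)
Y = B + t·(R−B) with t = -8/7, so BY:YR = t:(1−t) = -8/7:15/7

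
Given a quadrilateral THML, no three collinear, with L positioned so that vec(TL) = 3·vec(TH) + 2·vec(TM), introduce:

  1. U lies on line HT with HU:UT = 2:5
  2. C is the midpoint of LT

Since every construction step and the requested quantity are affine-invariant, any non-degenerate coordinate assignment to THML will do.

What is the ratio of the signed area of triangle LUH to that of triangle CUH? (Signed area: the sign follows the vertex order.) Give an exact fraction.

[LUH]:[CUH] = 2

Assign T = (0, 0), H = (1, 0), M = (0, 1), L = (3, 2) — the answer is frame-independent, so this choice is without loss of generality.
1. U lies on line HT with HU:UT = 2:5 ⇒ U = (5/7, 0)
2. C is the midpoint of LT ⇒ C = (3/2, 1)
2·[LUH] = 4/7, 2·[CUH] = 2/7
[LUH]:[CUH] = 4/7:2/7 = 2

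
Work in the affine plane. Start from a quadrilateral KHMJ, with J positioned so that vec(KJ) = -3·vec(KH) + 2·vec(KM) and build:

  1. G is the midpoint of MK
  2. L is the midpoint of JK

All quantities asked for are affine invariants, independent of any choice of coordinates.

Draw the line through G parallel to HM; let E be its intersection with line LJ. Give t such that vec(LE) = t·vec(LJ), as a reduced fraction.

t = -2

Set K = (0, 0), H = (1, 0), M = (0, 1), J = (-3, 2); any affine frame gives the same invariant.
1. G is the midpoint of MK ⇒ G = (0, 1/2)
2. L is the midpoint of JK ⇒ L = (-3/2, 1)
through G parallel to HM: direction (-1, 1); meets LJ at E = (3/2, -1)
E = L + t·(J−L) with t = -2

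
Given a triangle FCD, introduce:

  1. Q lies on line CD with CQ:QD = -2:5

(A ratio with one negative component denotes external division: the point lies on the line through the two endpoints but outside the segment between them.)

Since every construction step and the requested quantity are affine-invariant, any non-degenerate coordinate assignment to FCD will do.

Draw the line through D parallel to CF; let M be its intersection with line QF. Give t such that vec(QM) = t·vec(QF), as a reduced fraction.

Work in coordinates with F = (0, 0), C = (1, 0), D = (0, 1).
1. Q lies on line CD with CQ:QD = -2:5 ⇒ Q = (5/3, -2/3)
through D parallel to CF: direction (-1, 0); meets QF at M = (-5/2, 1)
M = Q + t·(F−Q) with t = 5/2

t = 5/2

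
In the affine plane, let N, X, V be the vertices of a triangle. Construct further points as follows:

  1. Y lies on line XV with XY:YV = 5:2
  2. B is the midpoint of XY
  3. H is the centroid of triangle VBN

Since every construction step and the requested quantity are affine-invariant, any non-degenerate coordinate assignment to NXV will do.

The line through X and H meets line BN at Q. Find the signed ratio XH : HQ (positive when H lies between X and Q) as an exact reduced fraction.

Assign N = (0, 0), X = (1, 0), V = (0, 1) — the answer is frame-independent, so this choice is without loss of generality.
1. Y lies on line XV with XY:YV = 5:2 ⇒ Y = (2/7, 5/7)
2. B is the midpoint of XY ⇒ B = (9/14, 5/14)
3. H is the centroid of triangle VBN ⇒ H = (3/14, 19/42)
line XH meets BN at Q = (57/112, 95/336)
H = X + t·(Q−X) with t = 8/5, so XH:HQ = 8/5:-3/5

XH:HQ = -8/3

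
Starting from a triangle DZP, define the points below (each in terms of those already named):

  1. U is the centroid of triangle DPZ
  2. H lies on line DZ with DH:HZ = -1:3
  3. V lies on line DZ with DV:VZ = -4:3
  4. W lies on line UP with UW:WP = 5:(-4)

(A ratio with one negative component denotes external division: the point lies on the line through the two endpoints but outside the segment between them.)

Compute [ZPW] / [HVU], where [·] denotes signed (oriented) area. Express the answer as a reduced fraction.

[ZPW]:[HVU] = -8/9

Choose coordinates D = (0, 0), Z = (1, 0), P = (0, 1).
1. U is the centroid of triangle DPZ ⇒ U = (1/3, 1/3)
2. H lies on line DZ with DH:HZ = -1:3 ⇒ H = (-1/2, 0)
3. V lies on line DZ with DV:VZ = -4:3 ⇒ V = (4, 0)
4. W lies on line UP with UW:WP = 5:(-4) ⇒ W = (-4/3, 11/3)
2·[ZPW] = -4/3, 2·[HVU] = 3/2
[ZPW]:[HVU] = -4/3:3/2 = -8/9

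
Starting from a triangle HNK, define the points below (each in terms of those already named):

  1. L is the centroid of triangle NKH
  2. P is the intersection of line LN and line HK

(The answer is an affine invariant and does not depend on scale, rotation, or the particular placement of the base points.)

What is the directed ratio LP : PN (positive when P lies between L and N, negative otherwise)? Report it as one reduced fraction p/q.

Assign H = (0, 0), N = (1, 0), K = (0, 1) — the answer is frame-independent, so this choice is without loss of generality.
1. L is the centroid of triangle NKH ⇒ L = (1/3, 1/3)
2. P is the intersection of line LN and line HK ⇒ P = (0, 1/2)
P = L + t·(N−L) with t = -1/2, so LP:PN = t:(1−t) = -1/2:3/2

LP:PN = -1/3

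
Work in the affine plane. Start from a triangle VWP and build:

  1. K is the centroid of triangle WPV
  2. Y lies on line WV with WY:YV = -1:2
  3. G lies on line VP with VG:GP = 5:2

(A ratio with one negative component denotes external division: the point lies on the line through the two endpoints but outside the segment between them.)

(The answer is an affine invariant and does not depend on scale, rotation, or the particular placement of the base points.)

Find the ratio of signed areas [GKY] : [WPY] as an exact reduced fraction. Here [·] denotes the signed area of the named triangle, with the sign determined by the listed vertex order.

Work in coordinates with V = (0, 0), W = (1, 0), P = (0, 1).
1. K is the centroid of triangle WPV ⇒ K = (1/3, 1/3)
2. Y lies on line WV with WY:YV = -1:2 ⇒ Y = (2, 0)
3. G lies on line VP with VG:GP = 5:2 ⇒ G = (0, 5/7)
2·[GKY] = 11/21, 2·[WPY] = -1
[GKY]:[WPY] = 11/21:-1 = -11/21

[GKY]:[WPY] = -11/21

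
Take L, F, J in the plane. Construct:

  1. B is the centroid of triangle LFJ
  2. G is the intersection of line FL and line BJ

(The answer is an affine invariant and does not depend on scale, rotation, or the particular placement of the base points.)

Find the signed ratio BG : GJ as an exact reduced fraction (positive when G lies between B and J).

BG:GJ = -1/3

Work in coordinates with L = (0, 0), F = (1, 0), J = (0, 1).
1. B is the centroid of triangle LFJ ⇒ B = (1/3, 1/3)
2. G is the intersection of line FL and line BJ ⇒ G = (1/2, 0)
G = B + t·(J−B) with t = -1/2, so BG:GJ = t:(1−t) = -1/2:3/2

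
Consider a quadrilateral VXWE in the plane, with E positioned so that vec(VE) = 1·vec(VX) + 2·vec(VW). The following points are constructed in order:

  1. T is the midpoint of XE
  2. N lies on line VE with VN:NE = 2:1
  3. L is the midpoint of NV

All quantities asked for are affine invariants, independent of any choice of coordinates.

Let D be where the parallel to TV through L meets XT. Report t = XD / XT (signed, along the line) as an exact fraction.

Choose coordinates V = (0, 0), X = (1, 0), W = (0, 1), E = (1, 2).
1. T is the midpoint of XE ⇒ T = (1, 1)
2. N lies on line VE with VN:NE = 2:1 ⇒ N = (2/3, 4/3)
3. L is the midpoint of NV ⇒ L = (1/3, 2/3)
through L parallel to TV: direction (-1, -1); meets XT at D = (1, 4/3)
D = X + t·(T−X) with t = 4/3

t = 4/3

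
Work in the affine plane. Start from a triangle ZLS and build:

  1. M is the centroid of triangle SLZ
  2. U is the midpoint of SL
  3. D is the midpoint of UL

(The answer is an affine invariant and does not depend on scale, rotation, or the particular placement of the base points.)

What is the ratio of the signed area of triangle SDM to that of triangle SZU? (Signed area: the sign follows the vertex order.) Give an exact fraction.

[SDM]:[SZU] = -1/2

Choose coordinates Z = (0, 0), L = (1, 0), S = (0, 1).
1. M is the centroid of triangle SLZ ⇒ M = (1/3, 1/3)
2. U is the midpoint of SL ⇒ U = (1/2, 1/2)
3. D is the midpoint of UL ⇒ D = (3/4, 1/4)
2·[SDM] = -1/4, 2·[SZU] = 1/2
[SDM]:[SZU] = -1/4:1/2 = -1/2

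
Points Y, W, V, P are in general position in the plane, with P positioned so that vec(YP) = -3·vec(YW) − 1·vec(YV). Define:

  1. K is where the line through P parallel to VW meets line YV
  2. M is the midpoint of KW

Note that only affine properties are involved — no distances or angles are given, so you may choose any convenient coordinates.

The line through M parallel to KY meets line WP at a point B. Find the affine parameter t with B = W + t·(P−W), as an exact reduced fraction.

Work in coordinates with Y = (0, 0), W = (1, 0), V = (0, 1), P = (-3, -1).
1. K is where the line through P parallel to VW meets line YV ⇒ K = (0, -4)
2. M is the midpoint of KW ⇒ M = (1/2, -2)
through M parallel to KY: direction (0, 4); meets WP at B = (1/2, -1/8)
B = W + t·(P−W) with t = 1/8

t = 1/8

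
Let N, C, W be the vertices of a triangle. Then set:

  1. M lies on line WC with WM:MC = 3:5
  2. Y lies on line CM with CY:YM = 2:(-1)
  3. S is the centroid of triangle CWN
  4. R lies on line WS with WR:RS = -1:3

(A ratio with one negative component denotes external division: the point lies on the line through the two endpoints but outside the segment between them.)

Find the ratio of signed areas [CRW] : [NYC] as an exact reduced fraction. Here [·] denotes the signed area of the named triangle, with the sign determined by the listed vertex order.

Assign N = (0, 0), C = (1, 0), W = (0, 1) — the answer is frame-independent, so this choice is without loss of generality.
1. M lies on line WC with WM:MC = 3:5 ⇒ M = (3/8, 5/8)
2. Y lies on line CM with CY:YM = 2:(-1) ⇒ Y = (-1/4, 5/4)
3. S is the centroid of triangle CWN ⇒ S = (1/3, 1/3)
4. R lies on line WS with WR:RS = -1:3 ⇒ R = (-1/6, 4/3)
2·[CRW] = 1/6, 2·[NYC] = -5/4
[CRW]:[NYC] = 1/6:-5/4 = -2/15

[CRW]:[NYC] = -2/15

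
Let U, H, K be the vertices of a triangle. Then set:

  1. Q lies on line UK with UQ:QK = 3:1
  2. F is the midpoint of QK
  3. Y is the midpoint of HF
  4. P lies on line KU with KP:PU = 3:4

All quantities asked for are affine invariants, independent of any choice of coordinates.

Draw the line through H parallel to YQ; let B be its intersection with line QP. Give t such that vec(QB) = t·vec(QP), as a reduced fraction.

t = 7/10

Choose coordinates U = (0, 0), H = (1, 0), K = (0, 1).
1. Q lies on line UK with UQ:QK = 3:1 ⇒ Q = (0, 3/4)
2. F is the midpoint of QK ⇒ F = (0, 7/8)
3. Y is the midpoint of HF ⇒ Y = (1/2, 7/16)
4. P lies on line KU with KP:PU = 3:4 ⇒ P = (0, 4/7)
through H parallel to YQ: direction (-1/2, 5/16); meets QP at B = (0, 5/8)
B = Q + t·(P−Q) with t = 7/10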